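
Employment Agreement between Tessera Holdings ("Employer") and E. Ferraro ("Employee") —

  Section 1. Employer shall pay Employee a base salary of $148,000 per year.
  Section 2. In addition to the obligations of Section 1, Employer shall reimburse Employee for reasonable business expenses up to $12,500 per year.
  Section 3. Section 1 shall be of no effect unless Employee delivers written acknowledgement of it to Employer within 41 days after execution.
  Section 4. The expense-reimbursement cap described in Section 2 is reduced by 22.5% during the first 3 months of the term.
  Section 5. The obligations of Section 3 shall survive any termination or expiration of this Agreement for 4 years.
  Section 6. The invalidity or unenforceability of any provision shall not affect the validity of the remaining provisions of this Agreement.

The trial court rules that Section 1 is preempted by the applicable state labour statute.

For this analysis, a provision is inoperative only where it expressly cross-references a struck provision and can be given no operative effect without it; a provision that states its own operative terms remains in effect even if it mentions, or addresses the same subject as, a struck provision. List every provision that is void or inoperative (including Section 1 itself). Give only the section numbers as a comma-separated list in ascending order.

1, 3, 5

Section 1 is struck. Section 3 has no operative effect of its own apart from Section 1 and is therefore inoperative. Section 5 merely fixes the survival period for Section 3; with Section 3 gone it has nothing to operate on and falls away. Although Section 2 refers to Section 1, its operative terms do not depend on Section 1, so it remains in effect. Under the severability clause in Section 6, the remaining provisions continue in force. That leaves Section 2, Section 4, and Section 6 in effect.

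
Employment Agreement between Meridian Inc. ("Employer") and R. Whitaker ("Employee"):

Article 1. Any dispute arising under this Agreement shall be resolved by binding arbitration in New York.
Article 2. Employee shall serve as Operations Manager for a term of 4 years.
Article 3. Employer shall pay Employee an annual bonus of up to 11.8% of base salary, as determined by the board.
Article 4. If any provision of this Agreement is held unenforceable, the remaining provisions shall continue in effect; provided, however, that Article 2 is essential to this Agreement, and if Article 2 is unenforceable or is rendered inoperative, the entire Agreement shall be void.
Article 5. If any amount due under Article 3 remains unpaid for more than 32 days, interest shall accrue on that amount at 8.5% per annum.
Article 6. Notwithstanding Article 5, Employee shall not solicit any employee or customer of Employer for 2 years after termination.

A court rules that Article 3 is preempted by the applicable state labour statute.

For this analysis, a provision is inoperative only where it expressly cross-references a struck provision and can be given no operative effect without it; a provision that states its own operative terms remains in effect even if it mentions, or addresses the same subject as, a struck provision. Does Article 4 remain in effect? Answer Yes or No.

Article 3 is struck. Article 5 operates only by reference to Article 3, so it falls with Article 3. Although Article 6 refers to Article 5, its operative terms do not depend on Article 5, so it remains in effect. Article 4 makes Article 2 an essential term, but Article 2 is unaffected, so the severability proviso in Article 4 preserves the remaining provisions. Article 1, Article 2, Article 4, and Article 6 remain in effect. Article 4 is among the surviving provisions, so the answer is yes.

Yes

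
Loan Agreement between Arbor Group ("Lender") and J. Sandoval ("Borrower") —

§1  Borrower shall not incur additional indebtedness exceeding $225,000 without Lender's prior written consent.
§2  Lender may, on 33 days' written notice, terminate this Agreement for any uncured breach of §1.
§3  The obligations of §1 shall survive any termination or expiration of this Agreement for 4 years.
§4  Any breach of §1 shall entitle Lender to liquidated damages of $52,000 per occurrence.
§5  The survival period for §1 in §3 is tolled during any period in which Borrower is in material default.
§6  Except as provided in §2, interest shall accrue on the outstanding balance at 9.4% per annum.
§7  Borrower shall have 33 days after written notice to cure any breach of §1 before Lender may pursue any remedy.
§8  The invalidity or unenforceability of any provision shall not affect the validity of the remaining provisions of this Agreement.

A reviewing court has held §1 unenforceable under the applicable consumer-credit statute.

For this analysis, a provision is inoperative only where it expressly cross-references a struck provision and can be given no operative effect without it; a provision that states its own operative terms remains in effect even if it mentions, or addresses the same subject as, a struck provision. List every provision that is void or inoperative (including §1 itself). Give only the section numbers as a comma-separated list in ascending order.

§1 is struck. The only function of §2 is the termination right for breach of §1, so it cannot stand once §1 is removed. §3 operates only by reference to §1, so it falls with §1. §4 has no operative effect of its own apart from §1 and is therefore inoperative. The only function of §7 is the cure period for breach of §1, so it cannot stand once §1 is removed. The whole of §5 is the tolling of the survival period for §1, defined by reference to §3, so §5 cannot stand once §3 is removed. Although §6 refers to §2, its operative terms do not depend on §2, so it remains in effect. Under the severability clause in §8, the remaining provisions continue in force. That leaves §6 and §8 in effect.

1, 2, 3, 4, 5, 7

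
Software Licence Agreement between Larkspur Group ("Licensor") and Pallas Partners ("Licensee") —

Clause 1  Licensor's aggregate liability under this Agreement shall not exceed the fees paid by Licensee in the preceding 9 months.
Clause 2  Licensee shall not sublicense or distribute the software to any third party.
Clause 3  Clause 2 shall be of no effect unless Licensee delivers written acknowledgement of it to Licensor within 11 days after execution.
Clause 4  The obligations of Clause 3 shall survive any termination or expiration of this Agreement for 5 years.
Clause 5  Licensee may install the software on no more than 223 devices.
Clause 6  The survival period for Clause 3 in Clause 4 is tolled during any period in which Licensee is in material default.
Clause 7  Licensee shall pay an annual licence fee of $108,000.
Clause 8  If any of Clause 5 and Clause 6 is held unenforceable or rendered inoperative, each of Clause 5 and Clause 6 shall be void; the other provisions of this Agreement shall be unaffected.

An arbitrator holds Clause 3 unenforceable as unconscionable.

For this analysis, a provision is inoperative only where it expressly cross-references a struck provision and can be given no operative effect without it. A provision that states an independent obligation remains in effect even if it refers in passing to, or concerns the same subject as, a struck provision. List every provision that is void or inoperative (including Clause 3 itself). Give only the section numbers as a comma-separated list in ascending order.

Clause 3 is struck. Clause 4 merely fixes the survival period for Clause 3; with Clause 3 gone it has nothing to operate on and falls away. Clause 6 operates only by reference to Clause 4, so it falls with Clause 4. Clause 8 declares Clause 5 and Clause 6 mutually dependent; since one of them has fallen, all of them are of no effect. That brings down Clause 5 as well. The remainder continues in force under Clause 8. Clause 1, Clause 2, Clause 7, and Clause 8 remain in effect.

3, 4, 5, 6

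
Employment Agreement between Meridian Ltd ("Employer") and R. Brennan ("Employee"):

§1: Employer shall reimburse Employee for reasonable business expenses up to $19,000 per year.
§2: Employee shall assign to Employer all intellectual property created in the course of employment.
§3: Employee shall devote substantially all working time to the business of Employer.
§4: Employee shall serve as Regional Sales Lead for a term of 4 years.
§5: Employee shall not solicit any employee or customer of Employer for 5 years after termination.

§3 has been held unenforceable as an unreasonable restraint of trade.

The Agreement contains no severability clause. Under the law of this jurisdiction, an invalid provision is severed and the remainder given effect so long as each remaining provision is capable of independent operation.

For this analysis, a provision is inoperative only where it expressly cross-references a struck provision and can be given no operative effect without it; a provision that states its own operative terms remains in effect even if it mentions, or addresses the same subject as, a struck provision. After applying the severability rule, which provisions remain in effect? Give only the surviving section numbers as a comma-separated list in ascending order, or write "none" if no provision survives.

§3 is struck. Nothing else in the Agreement is defined by reference to §3. With no severability clause, the stated default rule severs what cannot stand and enforces each remaining provision that can operate on its own. §1, §2, §4, and §5 remain in effect.

1, 2, 4, 5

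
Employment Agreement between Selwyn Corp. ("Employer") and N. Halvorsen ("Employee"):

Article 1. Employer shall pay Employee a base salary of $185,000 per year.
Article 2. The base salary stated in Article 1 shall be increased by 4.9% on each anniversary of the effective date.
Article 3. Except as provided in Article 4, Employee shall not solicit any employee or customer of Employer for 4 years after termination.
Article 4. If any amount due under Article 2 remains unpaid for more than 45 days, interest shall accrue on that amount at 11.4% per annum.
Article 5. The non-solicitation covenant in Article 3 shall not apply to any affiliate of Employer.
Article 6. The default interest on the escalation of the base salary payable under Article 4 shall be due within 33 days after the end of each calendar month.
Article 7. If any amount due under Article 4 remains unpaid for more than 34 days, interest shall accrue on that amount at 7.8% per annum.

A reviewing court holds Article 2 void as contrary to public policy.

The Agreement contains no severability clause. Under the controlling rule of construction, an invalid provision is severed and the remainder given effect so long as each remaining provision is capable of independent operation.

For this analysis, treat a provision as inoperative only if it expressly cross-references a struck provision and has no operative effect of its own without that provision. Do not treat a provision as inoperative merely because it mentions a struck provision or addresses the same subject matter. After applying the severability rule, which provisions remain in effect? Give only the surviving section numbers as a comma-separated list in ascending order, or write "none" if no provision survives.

1, 3, 5

Article 2 is struck. Article 4 has no operative effect of its own apart from Article 2 and is therefore inoperative. The whole of Article 6 is the payment deadline for the default interest on the escalation of the base salary, defined by reference to Article 4, so Article 6 cannot stand once Article 4 is removed. The whole of Article 7 is the default interest on the default interest on the escalation of the base salary, defined by reference to Article 4, so Article 7 cannot stand once Article 4 is removed. Although Article 3 refers to Article 4, its operative terms do not depend on Article 4, so it remains in effect. With no severability clause, the stated default rule severs what cannot stand and enforces each remaining provision that can operate on its own. The provisions still in force are Article 1, Article 3, and Article 5.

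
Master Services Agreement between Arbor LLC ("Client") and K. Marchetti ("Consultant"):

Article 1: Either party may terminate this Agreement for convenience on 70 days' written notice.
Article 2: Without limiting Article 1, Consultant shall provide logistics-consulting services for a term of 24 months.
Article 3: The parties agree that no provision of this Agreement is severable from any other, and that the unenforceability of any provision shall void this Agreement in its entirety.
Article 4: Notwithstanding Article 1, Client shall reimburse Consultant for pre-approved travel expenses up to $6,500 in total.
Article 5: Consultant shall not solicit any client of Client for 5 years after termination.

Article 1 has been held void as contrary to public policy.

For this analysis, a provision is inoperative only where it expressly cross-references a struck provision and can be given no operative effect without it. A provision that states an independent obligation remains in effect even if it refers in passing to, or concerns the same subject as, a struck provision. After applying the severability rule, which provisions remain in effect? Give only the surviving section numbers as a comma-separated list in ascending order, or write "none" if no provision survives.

none

Article 1 is struck. No other provision's operative terms depend on Article 1. Article 3 provides that the Agreement is not severable, so the invalidity of any one provision voids the entire Agreement. No provision of the Agreement survives.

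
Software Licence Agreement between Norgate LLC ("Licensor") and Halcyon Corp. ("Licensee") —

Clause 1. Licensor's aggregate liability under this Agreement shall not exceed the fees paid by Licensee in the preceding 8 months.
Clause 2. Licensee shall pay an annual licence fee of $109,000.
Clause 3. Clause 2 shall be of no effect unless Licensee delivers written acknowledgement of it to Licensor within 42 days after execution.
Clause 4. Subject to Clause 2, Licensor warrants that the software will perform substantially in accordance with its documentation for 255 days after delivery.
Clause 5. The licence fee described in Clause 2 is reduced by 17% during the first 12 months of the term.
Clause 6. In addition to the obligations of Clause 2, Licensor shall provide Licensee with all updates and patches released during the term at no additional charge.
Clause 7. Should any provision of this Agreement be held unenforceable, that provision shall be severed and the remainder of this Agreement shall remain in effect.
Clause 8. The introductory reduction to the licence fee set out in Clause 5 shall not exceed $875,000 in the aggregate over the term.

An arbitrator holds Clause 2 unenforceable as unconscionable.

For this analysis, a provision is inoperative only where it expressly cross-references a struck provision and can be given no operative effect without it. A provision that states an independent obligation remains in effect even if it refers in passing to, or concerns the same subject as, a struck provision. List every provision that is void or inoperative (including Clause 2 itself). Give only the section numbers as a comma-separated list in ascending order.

2, 3, 5, 8

Clause 2 is struck. Clause 3 merely fixes the acknowledgement condition for Clause 2; with Clause 2 gone it has nothing to operate on and falls away. Clause 5 operates only by reference to Clause 2, so it falls with Clause 2. Clause 8 does nothing except set the aggregate cap on the introductory reduction to the licence fee by reference to Clause 5; with Clause 5 gone it has no independent effect and is inoperative. Clause 4 mentions Clause 2 but its own obligation stands independently of Clause 2, so Clause 4 is not affected. Although Clause 6 refers to Clause 2, its operative terms do not depend on Clause 2, so it remains in effect. Under the severability clause in Clause 7, the remaining provisions continue in force. That leaves Clause 1, Clause 4, Clause 6, and Clause 7 in effect.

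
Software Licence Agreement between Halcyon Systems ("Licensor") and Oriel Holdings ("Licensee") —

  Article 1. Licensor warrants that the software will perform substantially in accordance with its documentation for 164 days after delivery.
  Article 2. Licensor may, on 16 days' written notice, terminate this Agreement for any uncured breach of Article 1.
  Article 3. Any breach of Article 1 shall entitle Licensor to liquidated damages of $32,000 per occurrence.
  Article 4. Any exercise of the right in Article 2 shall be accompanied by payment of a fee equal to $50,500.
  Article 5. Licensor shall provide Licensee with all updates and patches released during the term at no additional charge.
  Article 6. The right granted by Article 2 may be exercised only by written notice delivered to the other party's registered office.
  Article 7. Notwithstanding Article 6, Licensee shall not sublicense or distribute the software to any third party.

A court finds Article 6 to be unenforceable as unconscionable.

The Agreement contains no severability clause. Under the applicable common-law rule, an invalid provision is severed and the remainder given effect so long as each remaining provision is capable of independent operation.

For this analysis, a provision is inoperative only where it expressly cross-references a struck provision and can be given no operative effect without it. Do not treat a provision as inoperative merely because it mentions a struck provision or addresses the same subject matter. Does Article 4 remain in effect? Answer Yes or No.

Yes

Article 6 is struck. Article 7 mentions Article 6 but its own obligation stands independently of Article 6, so Article 7 is not affected. No other provision's operative terms depend on Article 6. Under the stated default rule, only provisions that cannot operate independently fall away; the rest are enforced. That leaves Article 1, Article 2, Article 3, Article 4, Article 5, and Article 7 in effect. Article 4 is among the surviving provisions, so the answer is yes.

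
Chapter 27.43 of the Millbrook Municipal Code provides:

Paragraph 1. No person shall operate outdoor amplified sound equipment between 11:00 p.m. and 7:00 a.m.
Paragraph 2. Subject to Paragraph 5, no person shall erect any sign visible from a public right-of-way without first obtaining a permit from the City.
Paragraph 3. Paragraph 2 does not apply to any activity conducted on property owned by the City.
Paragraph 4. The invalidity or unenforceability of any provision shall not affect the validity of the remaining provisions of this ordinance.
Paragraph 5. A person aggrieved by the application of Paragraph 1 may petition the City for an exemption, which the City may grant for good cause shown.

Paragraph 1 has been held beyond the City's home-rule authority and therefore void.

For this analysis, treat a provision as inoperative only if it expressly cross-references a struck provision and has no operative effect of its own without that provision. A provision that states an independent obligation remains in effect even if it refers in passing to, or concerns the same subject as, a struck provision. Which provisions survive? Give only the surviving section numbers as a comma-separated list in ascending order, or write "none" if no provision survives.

2, 3, 4

Paragraph 1 is struck. Paragraph 5 has no operative effect of its own apart from Paragraph 1 and is therefore inoperative. Although Paragraph 2 refers to Paragraph 5, its operative terms do not depend on Paragraph 5, so it remains in effect. Under the severability clause in Paragraph 4, the remaining provisions continue in force. Paragraph 2, Paragraph 3, and Paragraph 4 remain in effect.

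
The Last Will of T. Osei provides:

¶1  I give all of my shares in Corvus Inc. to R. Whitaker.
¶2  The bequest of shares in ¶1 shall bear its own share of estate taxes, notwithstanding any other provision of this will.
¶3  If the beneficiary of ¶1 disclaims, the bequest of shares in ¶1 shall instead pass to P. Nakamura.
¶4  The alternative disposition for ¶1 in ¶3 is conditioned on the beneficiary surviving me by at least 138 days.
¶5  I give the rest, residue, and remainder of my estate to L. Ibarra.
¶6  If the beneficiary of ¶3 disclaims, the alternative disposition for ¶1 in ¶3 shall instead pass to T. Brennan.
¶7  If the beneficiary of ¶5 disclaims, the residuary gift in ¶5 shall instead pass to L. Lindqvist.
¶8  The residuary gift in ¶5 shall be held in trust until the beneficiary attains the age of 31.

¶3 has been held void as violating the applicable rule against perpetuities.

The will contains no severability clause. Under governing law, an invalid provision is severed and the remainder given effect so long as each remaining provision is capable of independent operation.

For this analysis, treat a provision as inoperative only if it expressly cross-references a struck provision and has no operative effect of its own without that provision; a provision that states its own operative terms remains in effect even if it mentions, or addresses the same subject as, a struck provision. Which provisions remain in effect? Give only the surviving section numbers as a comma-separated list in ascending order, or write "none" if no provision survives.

1, 2, 5, 7, 8

¶3 is struck. ¶4 has no operative effect of its own apart from ¶3 and is therefore inoperative. The only function of ¶6 is the alternative disposition for ¶3, so it cannot stand once ¶3 is removed. With no severability clause, the stated default rule severs what cannot stand and enforces each remaining provision that can operate on its own. That leaves ¶1, ¶2, ¶5, ¶7, and ¶8 in effect.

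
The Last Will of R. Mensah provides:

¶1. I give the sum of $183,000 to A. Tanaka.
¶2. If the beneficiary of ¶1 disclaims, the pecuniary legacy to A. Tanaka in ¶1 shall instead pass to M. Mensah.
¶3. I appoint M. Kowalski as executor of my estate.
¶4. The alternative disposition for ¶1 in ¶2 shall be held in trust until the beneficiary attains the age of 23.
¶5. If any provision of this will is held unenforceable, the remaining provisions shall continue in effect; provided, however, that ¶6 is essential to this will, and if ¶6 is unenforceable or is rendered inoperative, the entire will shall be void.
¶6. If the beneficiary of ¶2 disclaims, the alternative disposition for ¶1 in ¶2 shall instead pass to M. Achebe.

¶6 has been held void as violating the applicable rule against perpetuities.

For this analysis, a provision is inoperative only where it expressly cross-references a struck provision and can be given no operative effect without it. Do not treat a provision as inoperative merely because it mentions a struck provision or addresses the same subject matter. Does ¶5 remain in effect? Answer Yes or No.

No

¶6 is struck. Nothing else in the will is defined by reference to ¶6. ¶5 makes ¶6 an essential term, and ¶6 is the provision held invalid; under ¶5, the entire will is therefore void. No provision of the will survives. ¶5 is among the inoperative provisions, so the answer is no.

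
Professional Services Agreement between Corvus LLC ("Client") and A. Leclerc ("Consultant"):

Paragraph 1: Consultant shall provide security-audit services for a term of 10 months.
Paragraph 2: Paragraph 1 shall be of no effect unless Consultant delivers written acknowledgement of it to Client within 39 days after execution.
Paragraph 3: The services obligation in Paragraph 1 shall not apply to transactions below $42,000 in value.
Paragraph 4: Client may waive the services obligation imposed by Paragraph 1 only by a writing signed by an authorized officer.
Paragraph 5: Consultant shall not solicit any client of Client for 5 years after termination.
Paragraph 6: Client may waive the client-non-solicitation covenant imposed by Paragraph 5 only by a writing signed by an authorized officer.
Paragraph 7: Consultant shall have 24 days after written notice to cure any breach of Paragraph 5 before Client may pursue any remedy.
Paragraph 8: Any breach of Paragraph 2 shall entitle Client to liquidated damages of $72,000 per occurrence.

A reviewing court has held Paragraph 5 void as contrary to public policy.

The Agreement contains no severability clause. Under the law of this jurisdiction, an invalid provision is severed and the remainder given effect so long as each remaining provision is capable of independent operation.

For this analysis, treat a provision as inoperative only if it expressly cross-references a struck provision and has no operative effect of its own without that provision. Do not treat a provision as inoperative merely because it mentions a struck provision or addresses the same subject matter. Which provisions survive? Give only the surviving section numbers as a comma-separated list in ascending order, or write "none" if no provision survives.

Paragraph 5 is struck. Paragraph 6 operates only by reference to Paragraph 5, so it falls with Paragraph 5. Paragraph 7 merely fixes the cure period for breach of Paragraph 5; with Paragraph 5 gone it has nothing to operate on and falls away. Under the stated default rule, only provisions that cannot operate independently fall away; the rest are enforced. Paragraph 1, Paragraph 2, Paragraph 3, Paragraph 4, and Paragraph 8 remain in effect.

1, 2, 3, 4, 8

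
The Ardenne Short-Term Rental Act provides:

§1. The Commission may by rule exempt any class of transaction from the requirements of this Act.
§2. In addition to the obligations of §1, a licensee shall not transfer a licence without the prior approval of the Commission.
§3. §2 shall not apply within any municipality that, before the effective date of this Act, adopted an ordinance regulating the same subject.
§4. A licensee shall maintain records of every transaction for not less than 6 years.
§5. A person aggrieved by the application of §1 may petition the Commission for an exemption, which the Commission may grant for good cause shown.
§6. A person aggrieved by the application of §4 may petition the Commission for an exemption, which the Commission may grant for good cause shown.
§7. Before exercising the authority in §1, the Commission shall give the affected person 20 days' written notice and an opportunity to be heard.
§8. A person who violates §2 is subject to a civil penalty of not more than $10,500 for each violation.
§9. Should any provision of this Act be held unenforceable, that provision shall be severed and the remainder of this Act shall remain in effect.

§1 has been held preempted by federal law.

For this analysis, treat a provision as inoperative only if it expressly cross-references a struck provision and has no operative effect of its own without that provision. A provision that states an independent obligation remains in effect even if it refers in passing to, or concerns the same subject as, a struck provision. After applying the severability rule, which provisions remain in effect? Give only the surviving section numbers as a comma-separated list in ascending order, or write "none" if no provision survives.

§1 is struck. §5 has no operative effect of its own apart from §1 and is therefore inoperative. §7 merely fixes the notice-and-hearing requirement for §1; with §1 gone it has nothing to operate on and falls away. Although §2 refers to §1, its operative terms do not depend on §1, so it remains in effect. §9 is a severability clause and preserves every provision that can still be given independent effect. The provisions still in force are §2, §3, §4, §6, §8, and §9.

2, 3, 4, 6, 8, 9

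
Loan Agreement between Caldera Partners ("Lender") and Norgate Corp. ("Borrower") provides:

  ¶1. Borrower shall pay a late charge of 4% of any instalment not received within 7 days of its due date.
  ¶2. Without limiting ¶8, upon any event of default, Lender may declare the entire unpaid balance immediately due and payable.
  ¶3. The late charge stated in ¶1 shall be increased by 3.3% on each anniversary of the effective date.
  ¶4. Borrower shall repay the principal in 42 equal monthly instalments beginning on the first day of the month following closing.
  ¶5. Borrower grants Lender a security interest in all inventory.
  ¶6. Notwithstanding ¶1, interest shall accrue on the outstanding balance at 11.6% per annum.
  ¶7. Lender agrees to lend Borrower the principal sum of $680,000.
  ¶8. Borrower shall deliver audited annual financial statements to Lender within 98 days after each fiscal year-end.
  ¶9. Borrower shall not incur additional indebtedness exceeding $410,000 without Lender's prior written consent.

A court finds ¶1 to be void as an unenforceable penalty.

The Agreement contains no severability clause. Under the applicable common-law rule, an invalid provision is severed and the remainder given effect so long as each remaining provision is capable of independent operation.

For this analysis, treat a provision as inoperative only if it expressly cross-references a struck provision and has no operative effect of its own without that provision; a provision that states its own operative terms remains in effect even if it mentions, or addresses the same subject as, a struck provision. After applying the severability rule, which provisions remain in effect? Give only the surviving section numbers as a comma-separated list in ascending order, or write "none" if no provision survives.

2, 4, 5, 6, 7, 8, 9

¶1 is struck. ¶3 operates only by reference to ¶1, so it falls with ¶1. Although ¶6 refers to ¶1, its operative terms do not depend on ¶1, so it remains in effect. With no severability clause, the stated default rule severs what cannot stand and enforces each remaining provision that can operate on its own. The provisions still in force are ¶2, ¶4, ¶5, ¶6, ¶7, ¶8, and ¶9.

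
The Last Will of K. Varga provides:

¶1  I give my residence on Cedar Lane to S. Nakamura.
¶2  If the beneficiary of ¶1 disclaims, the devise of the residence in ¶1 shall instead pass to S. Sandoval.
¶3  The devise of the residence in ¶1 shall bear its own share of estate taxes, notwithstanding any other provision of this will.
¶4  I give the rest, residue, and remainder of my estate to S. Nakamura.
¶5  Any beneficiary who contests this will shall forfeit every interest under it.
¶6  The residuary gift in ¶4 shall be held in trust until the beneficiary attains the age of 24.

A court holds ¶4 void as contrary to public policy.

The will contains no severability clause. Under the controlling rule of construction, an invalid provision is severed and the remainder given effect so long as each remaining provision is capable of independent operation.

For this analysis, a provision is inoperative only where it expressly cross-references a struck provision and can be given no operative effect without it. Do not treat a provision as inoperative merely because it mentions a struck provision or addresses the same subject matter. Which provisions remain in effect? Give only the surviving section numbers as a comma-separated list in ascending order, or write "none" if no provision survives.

1, 2, 3, 5

¶4 is struck. ¶6 has no operative effect of its own apart from ¶4 and is therefore inoperative. With no severability clause, the stated default rule severs what cannot stand and enforces each remaining provision that can operate on its own. The provisions still in force are ¶1, ¶2, ¶3, and ¶5.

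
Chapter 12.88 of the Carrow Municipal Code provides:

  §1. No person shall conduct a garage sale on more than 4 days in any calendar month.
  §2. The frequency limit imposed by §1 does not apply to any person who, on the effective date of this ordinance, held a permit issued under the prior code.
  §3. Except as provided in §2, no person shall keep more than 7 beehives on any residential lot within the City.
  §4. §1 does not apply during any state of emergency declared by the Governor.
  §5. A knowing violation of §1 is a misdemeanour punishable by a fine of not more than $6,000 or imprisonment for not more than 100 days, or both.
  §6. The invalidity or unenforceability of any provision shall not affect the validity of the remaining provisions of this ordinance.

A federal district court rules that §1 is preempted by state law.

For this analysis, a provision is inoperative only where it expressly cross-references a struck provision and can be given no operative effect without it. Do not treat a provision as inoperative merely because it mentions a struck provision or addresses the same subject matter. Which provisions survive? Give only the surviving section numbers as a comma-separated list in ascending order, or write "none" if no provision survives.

3, 6

§1 is struck. §2 operates only by reference to §1, so it falls with §1. §4 has no operative effect of its own apart from §1 and is therefore inoperative. §5 has no operative effect of its own apart from §1 and is therefore inoperative. Although §3 refers to §2, its operative terms do not depend on §2, so it remains in effect. §6 is a severability clause and preserves every provision that can still be given independent effect. §3 and §6 remain in effect.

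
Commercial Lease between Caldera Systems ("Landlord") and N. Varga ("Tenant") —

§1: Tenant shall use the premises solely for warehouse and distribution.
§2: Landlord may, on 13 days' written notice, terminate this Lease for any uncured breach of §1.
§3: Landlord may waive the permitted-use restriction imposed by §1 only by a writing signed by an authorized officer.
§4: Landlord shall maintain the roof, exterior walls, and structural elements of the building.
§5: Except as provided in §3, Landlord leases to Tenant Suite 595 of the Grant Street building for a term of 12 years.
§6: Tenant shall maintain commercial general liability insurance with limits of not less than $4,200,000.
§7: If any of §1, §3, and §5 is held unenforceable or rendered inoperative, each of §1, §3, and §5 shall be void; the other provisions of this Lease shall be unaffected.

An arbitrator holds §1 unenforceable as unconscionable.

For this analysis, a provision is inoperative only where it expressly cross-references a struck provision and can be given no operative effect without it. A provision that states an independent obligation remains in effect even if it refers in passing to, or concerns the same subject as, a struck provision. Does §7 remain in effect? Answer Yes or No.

§1 is struck. §2 merely fixes the termination right for breach of §1; with §1 gone it has nothing to operate on and falls away. §3 merely fixes the waiver condition for §1; with §1 gone it has nothing to operate on and falls away. §7 declares §1, §3, and §5 mutually dependent; since one of them has fallen, all of them are of no effect. That brings down §5 as well. The remainder continues in force under §7. §4, §6, and §7 remain in effect. §7 is among the surviving provisions, so the answer is yes.

Yes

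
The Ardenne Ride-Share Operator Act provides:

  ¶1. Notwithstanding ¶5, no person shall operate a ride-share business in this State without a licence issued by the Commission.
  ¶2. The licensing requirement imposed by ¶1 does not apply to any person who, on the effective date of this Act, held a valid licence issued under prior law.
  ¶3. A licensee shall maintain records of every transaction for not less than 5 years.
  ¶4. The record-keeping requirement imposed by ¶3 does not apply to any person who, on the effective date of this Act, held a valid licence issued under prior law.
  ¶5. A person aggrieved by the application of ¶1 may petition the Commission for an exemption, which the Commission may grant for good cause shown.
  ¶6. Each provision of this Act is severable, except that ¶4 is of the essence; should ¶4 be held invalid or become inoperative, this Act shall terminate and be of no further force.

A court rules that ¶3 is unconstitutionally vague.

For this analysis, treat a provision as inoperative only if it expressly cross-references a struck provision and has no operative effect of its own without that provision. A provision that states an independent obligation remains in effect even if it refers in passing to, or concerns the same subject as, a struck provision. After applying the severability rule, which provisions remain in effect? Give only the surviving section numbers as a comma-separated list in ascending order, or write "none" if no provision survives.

none

¶3 is struck. The only function of ¶4 is the grandfather exemption from ¶3, so it cannot stand once ¶3 is removed. ¶6 makes ¶4 an essential term, and ¶4 has been rendered inoperative by the cascade; under ¶6, the entire Act is therefore void. No provision of the Act survives.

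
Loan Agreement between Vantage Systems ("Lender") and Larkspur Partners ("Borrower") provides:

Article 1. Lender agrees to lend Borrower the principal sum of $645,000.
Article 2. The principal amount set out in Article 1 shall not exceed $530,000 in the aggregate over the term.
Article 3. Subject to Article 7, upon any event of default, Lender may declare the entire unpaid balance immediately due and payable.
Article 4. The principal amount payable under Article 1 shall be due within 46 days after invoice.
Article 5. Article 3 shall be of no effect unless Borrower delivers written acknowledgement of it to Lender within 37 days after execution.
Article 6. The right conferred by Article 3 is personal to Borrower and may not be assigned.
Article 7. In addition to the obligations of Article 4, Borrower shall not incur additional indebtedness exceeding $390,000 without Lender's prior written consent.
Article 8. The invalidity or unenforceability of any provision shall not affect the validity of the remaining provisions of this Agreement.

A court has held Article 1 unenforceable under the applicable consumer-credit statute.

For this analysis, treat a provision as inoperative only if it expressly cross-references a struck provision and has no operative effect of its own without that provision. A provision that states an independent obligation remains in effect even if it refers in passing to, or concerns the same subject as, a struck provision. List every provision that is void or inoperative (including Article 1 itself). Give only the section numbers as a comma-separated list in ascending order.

1, 2, 4

Article 1 is struck. Article 2 operates only by reference to Article 1, so it falls with Article 1. The whole of Article 4 is the payment deadline for the principal amount, defined by reference to Article 1, so Article 4 cannot stand once Article 1 is removed. Although Article 7 refers to Article 4, its operative terms do not depend on Article 4, so it remains in effect. Under the severability clause in Article 8, the remaining provisions continue in force. That leaves Article 3, Article 5, Article 6, Article 7, and Article 8 in effect.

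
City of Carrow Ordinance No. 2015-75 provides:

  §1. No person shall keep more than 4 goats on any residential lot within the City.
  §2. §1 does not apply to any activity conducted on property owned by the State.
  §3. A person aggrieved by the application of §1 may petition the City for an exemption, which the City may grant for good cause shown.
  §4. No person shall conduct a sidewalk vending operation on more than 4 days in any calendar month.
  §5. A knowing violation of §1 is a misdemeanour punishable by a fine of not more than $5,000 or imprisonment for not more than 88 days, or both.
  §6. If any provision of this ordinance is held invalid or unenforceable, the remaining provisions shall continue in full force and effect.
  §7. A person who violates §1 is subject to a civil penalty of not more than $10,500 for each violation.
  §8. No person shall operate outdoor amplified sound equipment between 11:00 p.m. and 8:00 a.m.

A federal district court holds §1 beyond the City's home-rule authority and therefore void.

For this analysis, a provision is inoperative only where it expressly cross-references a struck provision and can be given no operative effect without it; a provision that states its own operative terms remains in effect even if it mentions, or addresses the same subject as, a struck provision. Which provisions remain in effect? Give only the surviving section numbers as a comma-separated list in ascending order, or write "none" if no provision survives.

4, 6, 8

§1 is struck. The only function of §2 is the public-property exemption from §1, so it cannot stand once §1 is removed. §3 operates only by reference to §1, so it falls with §1. The only function of §5 is the criminal penalty for violating §1, so it cannot stand once §1 is removed. §7 has no operative effect of its own apart from §1 and is therefore inoperative. Under the severability clause in §6, the remaining provisions continue in force. That leaves §4, §6, and §8 in effect.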